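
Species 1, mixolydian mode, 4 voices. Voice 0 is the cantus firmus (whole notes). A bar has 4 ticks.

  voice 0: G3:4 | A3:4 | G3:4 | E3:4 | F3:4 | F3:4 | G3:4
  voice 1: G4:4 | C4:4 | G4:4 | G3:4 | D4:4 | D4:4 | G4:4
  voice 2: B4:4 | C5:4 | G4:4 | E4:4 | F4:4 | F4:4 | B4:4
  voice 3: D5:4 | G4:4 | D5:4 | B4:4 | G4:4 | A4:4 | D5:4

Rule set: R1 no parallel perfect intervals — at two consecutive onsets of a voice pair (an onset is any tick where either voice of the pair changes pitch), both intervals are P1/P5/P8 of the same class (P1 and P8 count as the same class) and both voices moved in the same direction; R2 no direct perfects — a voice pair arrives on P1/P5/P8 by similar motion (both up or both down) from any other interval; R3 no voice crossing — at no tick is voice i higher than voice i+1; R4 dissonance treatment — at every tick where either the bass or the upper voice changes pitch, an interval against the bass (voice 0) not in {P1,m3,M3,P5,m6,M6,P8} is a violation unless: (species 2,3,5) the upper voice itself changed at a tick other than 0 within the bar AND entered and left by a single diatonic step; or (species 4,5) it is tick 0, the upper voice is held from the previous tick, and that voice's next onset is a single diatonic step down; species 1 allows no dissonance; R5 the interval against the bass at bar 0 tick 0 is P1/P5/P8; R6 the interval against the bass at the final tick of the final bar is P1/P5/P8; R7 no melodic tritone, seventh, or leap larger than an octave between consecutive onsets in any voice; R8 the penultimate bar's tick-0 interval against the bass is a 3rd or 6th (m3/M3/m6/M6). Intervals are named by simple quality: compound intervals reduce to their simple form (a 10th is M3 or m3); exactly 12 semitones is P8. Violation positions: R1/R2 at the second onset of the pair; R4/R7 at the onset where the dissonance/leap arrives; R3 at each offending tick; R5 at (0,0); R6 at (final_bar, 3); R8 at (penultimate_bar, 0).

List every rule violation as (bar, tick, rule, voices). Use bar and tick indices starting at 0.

bar 0: v0=G3 v1=G4 v2=B4 v3=D5 downbeat P5
bar 1: v0=A3 v1=C4 v2=C5 v3=G4 downbeat m7
bar 2: v0=G3 v1=G4 v2=G4 v3=D5 downbeat P5
bar 3: v0=E3 v1=G3 v2=E4 v3=B4 downbeat P5
bar 4: v0=F3 v1=D4 v2=F4 v3=G4 downbeat M2
bar 5: v0=F3 v1=D4 v2=F4 v3=A4 downbeat M3
bar 6: v0=G3 v1=G4 v2=B4 v3=D5 downbeat P5
  -> R5 @ bar 0 tick 0 v(0, 2): opens on M3
  -> R1 @ bar 1 tick 0 v(1, 3): G4/D5 P5 -> C4/G4 P5 similar
  -> R3 @ bar 1 tick 0 v(2, 3): C5 above G4
  -> R4 @ bar 1 tick 0 v(0, 3): A3/G4 m7 untreated
  -> R3 @ bar 1 tick 1 v(2, 3): C5 above G4
  -> R3 @ bar 1 tick 2 v(2, 3): C5 above G4
  -> R3 @ bar 1 tick 3 v(2, 3): C5 above G4
  -> R1 @ bar 2 tick 0 v(1, 3): C4/G4 P5 -> G4/D5 P5 similar
  -> R2 @ bar 2 tick 0 v(0, 2): A3/C5 m3 -> G3/G4 P8 similar
  -> R1 @ bar 3 tick 0 v(0, 2): G3/G4 P8 -> E3/E4 P8 similar
  -> R1 @ bar 3 tick 0 v(0, 3): G3/D5 P5 -> E3/B4 P5 similar
  -> R1 @ bar 3 tick 0 v(2, 3): G4/D5 P5 -> E4/B4 P5 similar
  -> R1 @ bar 4 tick 0 v(0, 2): E3/E4 P8 -> F3/F4 P8 similar
  -> R4 @ bar 4 tick 0 v(0, 3): F3/G4 M2 untreated
  -> R8 @ bar 5 tick 0 v(0, 2): penult P8 not 3rd/6th
  -> R1 @ bar 6 tick 0 v(1, 3): D4/A4 P5 -> G4/D5 P5 similar
  -> R2 @ bar 6 tick 0 v(0, 1): F3/D4 M6 -> G3/G4 P8 similar
  -> R2 @ bar 6 tick 0 v(0, 3): F3/A4 M3 -> G3/D5 P5 similar
  -> R7 @ bar 6 tick 0 v(2,): F4->B4 leap 6st
  -> R6 @ bar 6 tick 3 v(0, 2): closes on M3

(0, 0, R5, (0, 2))
(1, 0, R1, (1, 3))
(1, 0, R3, (2, 3))
(1, 0, R4, (0, 3))
(1, 1, R3, (2, 3))
(1, 2, R3, (2, 3))
(1, 3, R3, (2, 3))
(2, 0, R1, (1, 3))
(2, 0, R2, (0, 2))
(3, 0, R1, (0, 2))
(3, 0, R1, (0, 3))
(3, 0, R1, (2, 3))
(4, 0, R1, (0, 2))
(4, 0, R4, (0, 3))
(5, 0, R8, (0, 2))
(6, 0, R1, (1, 3))
(6, 0, R2, (0, 1))
(6, 0, R2, (0, 3))
(6, 0, R7, (2,))
(6, 3, R6, (0, 2))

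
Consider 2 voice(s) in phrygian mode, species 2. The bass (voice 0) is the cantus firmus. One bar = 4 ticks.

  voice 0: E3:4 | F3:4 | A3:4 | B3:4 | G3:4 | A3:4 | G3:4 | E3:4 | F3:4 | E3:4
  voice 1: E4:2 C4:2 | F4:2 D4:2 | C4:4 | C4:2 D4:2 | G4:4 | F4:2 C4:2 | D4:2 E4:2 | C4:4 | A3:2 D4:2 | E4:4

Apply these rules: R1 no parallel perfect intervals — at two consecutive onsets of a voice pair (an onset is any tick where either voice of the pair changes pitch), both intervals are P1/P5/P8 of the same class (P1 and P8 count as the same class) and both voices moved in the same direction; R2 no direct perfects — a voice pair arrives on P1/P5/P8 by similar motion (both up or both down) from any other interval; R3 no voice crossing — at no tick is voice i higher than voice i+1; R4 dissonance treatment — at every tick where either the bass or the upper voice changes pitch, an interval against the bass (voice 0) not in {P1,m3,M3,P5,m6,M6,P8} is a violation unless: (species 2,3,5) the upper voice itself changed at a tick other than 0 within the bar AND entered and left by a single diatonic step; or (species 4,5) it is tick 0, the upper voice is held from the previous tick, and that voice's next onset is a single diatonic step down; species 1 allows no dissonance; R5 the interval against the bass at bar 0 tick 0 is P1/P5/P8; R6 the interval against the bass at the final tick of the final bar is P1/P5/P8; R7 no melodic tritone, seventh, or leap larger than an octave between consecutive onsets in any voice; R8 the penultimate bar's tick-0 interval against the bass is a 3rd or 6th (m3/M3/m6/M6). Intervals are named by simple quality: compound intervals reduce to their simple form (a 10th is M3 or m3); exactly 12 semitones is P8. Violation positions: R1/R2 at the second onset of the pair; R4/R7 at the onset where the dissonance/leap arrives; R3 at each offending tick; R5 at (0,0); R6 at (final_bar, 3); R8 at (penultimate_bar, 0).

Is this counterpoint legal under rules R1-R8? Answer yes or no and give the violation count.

No (2 violations)

bar 0: v0=E3 v1=E4 (P8)
bar 1: v0=F3 v1=F4 (P8)
bar 2: v0=A3 v1=C4 (m3)
bar 3: v0=B3 v1=C4 (m2)
bar 4: v0=G3 v1=G4 (P8)
bar 5: v0=A3 v1=F4 (m6)
bar 6: v0=G3 v1=D4 (P5)
bar 7: v0=E3 v1=C4 (m6)
bar 8: v0=F3 v1=A3 (M3)
bar 9: v0=E3 v1=E4 (P8)
  R2 @ bar1.0: E3/C4 m6 -> F3/F4 P8 similar
  R4 @ bar3.0: B3/C4 m2 untreated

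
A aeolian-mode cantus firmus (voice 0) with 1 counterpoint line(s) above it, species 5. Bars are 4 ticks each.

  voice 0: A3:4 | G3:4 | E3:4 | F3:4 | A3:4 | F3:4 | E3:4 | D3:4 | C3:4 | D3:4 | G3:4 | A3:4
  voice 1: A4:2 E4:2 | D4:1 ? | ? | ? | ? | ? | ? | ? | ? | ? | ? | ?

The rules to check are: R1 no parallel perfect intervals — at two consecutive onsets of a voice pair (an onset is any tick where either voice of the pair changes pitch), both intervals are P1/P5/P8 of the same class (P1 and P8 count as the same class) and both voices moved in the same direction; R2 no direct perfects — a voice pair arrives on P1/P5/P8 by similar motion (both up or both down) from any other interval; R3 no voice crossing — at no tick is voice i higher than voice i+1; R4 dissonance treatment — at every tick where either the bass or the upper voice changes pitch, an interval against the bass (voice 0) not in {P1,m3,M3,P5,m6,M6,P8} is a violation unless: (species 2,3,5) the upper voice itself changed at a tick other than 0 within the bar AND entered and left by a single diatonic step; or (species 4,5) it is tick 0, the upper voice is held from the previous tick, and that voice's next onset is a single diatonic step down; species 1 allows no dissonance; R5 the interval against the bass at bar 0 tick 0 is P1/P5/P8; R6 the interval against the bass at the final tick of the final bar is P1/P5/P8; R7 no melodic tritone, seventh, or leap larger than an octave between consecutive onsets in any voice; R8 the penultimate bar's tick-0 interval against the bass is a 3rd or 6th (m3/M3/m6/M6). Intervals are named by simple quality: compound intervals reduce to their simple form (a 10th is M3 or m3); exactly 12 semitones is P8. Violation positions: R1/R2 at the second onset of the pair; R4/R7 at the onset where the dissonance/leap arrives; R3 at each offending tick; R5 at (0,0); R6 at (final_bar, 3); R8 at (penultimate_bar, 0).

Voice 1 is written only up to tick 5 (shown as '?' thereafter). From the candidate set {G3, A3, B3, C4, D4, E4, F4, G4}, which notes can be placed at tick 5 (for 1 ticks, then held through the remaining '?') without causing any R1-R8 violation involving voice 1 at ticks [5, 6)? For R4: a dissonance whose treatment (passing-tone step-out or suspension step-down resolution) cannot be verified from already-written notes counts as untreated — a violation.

G3: legal
A3: violates R4
B3: legal
C4: violates R4
D4: legal
E4: legal
F4: violates R4
G4: legal

{B3, D4, E4, G3, G4}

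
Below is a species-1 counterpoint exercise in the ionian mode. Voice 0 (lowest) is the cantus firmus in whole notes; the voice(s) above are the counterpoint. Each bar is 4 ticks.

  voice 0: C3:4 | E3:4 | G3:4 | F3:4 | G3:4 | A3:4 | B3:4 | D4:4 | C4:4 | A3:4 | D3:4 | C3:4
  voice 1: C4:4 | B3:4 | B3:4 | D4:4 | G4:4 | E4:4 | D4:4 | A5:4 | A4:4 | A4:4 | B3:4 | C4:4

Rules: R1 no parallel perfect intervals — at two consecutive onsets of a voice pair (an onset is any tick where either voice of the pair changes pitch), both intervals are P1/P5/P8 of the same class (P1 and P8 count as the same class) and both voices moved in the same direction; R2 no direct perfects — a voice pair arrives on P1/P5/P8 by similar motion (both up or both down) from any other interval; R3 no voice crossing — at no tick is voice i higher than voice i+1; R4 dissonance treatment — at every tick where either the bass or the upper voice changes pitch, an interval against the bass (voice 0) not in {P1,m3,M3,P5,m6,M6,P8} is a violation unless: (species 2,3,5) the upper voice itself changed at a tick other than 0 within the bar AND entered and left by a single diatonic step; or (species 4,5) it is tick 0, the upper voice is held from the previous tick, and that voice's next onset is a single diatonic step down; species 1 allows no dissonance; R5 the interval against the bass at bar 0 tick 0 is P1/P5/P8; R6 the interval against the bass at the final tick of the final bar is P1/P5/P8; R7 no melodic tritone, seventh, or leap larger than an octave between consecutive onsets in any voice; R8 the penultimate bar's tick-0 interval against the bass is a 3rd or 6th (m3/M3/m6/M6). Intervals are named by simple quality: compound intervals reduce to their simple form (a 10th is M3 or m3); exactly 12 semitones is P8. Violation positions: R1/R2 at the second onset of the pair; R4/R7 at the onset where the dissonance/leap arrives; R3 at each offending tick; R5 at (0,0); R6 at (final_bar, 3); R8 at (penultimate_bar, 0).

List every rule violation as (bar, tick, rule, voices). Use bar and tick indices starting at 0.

(4, 0, R2, (0, 1))
(7, 0, R2, (0, 1))
(7, 0, R7, (1,))
(10, 0, R7, (1,))

bar 0: v0=C3 v1=C4 downbeat P8
bar 1: v0=E3 v1=B3 downbeat P5
bar 2: v0=G3 v1=B3 downbeat M3
bar 3: v0=F3 v1=D4 downbeat M6
bar 4: v0=G3 v1=G4 downbeat P8
bar 5: v0=A3 v1=E4 downbeat P5
bar 6: v0=B3 v1=D4 downbeat m3
bar 7: v0=D4 v1=A5 downbeat P5
bar 8: v0=C4 v1=A4 downbeat M6
bar 9: v0=A3 v1=A4 downbeat P8
bar 10: v0=D3 v1=B3 downbeat M6
bar 11: v0=C3 v1=C4 downbeat P8
  -> R2 @ bar 4 tick 0 v(0, 1): F3/D4 M6 -> G3/G4 P8 similar
  -> R2 @ bar 7 tick 0 v(0, 1): B3/D4 m3 -> D4/A5 P5 similar
  -> R7 @ bar 7 tick 0 v(1,): D4->A5 leap 19st
  -> R7 @ bar 10 tick 0 v(1,): A4->B3 leap 10st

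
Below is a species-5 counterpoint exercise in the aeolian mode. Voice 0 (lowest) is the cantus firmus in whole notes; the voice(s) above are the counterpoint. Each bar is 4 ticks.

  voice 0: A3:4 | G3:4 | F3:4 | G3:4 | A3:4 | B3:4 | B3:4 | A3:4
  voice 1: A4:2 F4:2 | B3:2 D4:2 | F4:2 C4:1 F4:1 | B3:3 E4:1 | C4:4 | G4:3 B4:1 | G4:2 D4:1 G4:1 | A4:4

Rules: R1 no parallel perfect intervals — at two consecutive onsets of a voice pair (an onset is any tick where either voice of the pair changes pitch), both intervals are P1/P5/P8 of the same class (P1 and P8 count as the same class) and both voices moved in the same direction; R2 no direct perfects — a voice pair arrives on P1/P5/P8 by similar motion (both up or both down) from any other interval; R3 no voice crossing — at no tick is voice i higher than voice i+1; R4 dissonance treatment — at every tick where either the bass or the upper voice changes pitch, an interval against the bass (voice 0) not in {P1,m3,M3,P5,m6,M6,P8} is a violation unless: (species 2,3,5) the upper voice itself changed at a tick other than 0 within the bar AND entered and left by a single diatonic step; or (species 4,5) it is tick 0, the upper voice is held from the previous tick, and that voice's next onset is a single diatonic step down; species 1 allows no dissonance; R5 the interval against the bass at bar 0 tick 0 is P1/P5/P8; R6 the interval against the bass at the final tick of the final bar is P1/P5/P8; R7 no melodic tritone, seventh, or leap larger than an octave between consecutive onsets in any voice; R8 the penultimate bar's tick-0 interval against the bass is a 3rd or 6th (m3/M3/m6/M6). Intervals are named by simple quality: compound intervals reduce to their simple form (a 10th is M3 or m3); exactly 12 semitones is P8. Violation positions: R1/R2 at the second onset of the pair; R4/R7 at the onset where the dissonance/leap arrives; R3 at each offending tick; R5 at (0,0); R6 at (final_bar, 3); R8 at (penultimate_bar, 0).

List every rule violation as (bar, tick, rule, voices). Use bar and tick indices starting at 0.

(1, 0, R7, (1,))
(3, 0, R7, (1,))

bar 0: v0=A3 v1=A4 downbeat P8
bar 1: v0=G3 v1=B3 downbeat M3
bar 2: v0=F3 v1=F4 downbeat P8
bar 3: v0=G3 v1=B3 downbeat M3
bar 4: v0=A3 v1=C4 downbeat m3
bar 5: v0=B3 v1=G4 downbeat m6
bar 6: v0=B3 v1=G4 downbeat m6
bar 7: v0=A3 v1=A4 downbeat P8
  -> R7 @ bar 1 tick 0 v(1,): F4->B3 leap 6st
  -> R7 @ bar 3 tick 0 v(1,): F4->B3 leap 6st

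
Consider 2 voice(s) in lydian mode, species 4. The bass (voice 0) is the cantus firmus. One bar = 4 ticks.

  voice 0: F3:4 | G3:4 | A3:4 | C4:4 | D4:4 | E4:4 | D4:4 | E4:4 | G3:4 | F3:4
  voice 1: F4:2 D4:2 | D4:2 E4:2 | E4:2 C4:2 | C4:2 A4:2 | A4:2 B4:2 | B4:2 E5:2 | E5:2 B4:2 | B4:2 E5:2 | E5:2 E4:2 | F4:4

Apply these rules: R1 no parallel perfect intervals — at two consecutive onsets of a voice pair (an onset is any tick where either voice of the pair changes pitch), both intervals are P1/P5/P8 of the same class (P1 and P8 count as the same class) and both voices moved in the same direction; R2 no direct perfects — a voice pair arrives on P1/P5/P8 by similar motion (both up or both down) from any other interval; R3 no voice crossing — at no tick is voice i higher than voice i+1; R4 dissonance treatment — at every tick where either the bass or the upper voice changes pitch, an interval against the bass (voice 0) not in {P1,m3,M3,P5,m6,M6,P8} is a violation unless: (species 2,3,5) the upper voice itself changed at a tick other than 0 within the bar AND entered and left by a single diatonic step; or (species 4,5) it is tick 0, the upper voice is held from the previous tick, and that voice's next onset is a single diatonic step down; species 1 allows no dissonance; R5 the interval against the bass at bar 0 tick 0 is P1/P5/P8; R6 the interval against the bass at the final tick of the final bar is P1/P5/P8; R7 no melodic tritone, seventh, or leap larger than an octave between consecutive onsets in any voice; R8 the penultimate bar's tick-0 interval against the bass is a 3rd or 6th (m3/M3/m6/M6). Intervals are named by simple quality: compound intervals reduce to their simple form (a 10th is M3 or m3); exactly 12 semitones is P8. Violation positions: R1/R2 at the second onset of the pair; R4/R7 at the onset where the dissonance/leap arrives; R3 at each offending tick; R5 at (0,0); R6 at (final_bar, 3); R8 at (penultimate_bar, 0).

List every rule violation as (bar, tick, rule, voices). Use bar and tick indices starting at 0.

(6, 0, R4, (0, 1))

bar 0: v0=F3 v1=F4 downbeat P8
bar 1: v0=G3 v1=D4 downbeat P5
bar 2: v0=A3 v1=E4 downbeat P5
bar 3: v0=C4 v1=C4 downbeat P1
bar 4: v0=D4 v1=A4 downbeat P5
bar 5: v0=E4 v1=B4 downbeat P5
bar 6: v0=D4 v1=E5 downbeat M2
bar 7: v0=E4 v1=B4 downbeat P5
bar 8: v0=G3 v1=E5 downbeat M6
bar 9: v0=F3 v1=F4 downbeat P8
  -> R4 @ bar 6 tick 0 v(0, 1): D4/E5 M2 untreated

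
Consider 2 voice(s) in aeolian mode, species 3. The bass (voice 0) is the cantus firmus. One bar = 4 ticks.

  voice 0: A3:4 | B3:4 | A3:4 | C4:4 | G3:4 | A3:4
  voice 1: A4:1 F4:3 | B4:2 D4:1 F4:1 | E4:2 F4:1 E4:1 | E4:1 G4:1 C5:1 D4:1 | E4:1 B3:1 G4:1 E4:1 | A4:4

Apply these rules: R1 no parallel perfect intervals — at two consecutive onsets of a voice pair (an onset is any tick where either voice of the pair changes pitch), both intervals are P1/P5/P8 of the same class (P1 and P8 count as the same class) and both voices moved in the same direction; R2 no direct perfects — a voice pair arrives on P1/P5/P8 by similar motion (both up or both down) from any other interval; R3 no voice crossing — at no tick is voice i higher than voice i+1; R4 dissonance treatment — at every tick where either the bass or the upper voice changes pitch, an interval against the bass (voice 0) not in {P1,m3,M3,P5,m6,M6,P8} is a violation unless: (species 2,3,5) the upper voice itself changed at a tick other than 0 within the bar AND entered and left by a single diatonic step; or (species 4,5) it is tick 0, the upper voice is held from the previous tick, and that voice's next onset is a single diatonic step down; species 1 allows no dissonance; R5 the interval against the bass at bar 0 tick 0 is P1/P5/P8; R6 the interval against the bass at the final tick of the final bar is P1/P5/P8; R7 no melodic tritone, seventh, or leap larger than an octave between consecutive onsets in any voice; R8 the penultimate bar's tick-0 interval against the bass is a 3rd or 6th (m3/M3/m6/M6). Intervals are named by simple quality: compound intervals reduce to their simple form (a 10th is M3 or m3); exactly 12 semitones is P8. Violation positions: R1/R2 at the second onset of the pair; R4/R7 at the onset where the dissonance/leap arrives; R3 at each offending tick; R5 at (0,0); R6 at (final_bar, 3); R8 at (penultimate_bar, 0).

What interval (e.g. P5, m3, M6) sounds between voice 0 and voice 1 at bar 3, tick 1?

voice 0=C4 voice 1=G4 -> P5

P5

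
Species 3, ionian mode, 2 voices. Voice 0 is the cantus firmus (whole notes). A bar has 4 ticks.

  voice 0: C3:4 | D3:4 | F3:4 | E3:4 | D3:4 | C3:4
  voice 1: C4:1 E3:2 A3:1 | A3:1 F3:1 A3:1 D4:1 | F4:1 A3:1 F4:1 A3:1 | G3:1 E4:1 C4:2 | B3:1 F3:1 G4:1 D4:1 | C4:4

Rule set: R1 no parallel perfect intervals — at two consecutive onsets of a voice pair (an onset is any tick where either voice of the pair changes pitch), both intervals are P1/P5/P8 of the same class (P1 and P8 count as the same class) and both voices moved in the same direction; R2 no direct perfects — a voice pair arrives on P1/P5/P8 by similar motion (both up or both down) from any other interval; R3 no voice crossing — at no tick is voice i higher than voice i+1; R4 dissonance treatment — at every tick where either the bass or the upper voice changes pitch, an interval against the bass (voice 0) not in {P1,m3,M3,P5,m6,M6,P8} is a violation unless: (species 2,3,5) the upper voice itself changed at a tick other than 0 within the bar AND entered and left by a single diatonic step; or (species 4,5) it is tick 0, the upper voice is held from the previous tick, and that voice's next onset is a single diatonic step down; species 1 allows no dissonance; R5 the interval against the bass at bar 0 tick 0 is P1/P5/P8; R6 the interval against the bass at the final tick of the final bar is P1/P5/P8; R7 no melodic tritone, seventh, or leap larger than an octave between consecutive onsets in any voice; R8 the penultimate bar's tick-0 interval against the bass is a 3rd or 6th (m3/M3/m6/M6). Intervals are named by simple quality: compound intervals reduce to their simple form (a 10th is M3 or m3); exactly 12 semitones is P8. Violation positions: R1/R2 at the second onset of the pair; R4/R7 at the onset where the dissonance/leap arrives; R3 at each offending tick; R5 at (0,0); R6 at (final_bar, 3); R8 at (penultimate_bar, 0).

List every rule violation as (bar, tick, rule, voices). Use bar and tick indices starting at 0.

(2, 0, R1, (0, 1))
(4, 1, R7, (1,))
(4, 2, R4, (0, 1))
(4, 2, R7, (1,))
(5, 0, R1, (0, 1))

bar 0: v0=C3 v1=C4 downbeat P8
bar 1: v0=D3 v1=A3 downbeat P5
bar 2: v0=F3 v1=F4 downbeat P8
bar 3: v0=E3 v1=G3 downbeat m3
bar 4: v0=D3 v1=B3 downbeat M6
bar 5: v0=C3 v1=C4 downbeat P8
  -> R1 @ bar 2 tick 0 v(0, 1): D3/D4 P8 -> F3/F4 P8 similar
  -> R7 @ bar 4 tick 1 v(1,): B3->F3 leap 6st
  -> R4 @ bar 4 tick 2 v(0, 1): D3/G4 P4 untreated
  -> R7 @ bar 4 tick 2 v(1,): F3->G4 leap 14st
  -> R1 @ bar 5 tick 0 v(0, 1): D3/D4 P8 -> C3/C4 P8 similar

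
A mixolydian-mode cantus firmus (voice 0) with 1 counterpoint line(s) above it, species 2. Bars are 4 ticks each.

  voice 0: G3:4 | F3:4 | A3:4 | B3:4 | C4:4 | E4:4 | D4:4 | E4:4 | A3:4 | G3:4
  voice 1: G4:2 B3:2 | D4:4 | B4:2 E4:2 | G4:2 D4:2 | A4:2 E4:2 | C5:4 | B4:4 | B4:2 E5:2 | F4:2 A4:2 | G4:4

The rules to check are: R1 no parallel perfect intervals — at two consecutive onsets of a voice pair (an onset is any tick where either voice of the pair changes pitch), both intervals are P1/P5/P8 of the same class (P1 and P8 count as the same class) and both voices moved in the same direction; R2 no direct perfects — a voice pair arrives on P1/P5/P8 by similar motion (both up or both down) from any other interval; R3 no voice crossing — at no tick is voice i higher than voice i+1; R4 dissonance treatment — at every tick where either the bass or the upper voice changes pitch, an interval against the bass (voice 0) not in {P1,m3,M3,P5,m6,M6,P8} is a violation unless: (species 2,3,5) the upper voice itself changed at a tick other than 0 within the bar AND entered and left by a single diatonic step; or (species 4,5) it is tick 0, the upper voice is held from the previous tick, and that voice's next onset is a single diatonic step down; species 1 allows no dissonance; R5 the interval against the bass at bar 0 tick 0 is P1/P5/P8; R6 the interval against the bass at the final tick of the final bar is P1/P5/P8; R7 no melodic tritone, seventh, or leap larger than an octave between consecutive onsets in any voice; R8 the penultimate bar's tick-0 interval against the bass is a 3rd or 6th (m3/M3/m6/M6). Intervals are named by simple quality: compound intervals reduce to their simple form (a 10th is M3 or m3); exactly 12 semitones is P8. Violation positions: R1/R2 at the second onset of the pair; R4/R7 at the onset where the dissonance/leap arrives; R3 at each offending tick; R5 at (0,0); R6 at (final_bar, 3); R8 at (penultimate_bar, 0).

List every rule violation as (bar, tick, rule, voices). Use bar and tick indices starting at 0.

(2, 0, R4, (0, 1))
(8, 0, R7, (1,))
(9, 0, R1, (0, 1))

bar 0: v0=G3 v1=G4 downbeat P8
bar 1: v0=F3 v1=D4 downbeat M6
bar 2: v0=A3 v1=B4 downbeat M2
bar 3: v0=B3 v1=G4 downbeat m6
bar 4: v0=C4 v1=A4 downbeat M6
bar 5: v0=E4 v1=C5 downbeat m6
bar 6: v0=D4 v1=B4 downbeat M6
bar 7: v0=E4 v1=B4 downbeat P5
bar 8: v0=A3 v1=F4 downbeat m6
bar 9: v0=G3 v1=G4 downbeat P8
  -> R4 @ bar 2 tick 0 v(0, 1): A3/B4 M2 untreated
  -> R7 @ bar 8 tick 0 v(1,): E5->F4 leap 11st
  -> R1 @ bar 9 tick 0 v(0, 1): A3/A4 P8 -> G3/G4 P8 similar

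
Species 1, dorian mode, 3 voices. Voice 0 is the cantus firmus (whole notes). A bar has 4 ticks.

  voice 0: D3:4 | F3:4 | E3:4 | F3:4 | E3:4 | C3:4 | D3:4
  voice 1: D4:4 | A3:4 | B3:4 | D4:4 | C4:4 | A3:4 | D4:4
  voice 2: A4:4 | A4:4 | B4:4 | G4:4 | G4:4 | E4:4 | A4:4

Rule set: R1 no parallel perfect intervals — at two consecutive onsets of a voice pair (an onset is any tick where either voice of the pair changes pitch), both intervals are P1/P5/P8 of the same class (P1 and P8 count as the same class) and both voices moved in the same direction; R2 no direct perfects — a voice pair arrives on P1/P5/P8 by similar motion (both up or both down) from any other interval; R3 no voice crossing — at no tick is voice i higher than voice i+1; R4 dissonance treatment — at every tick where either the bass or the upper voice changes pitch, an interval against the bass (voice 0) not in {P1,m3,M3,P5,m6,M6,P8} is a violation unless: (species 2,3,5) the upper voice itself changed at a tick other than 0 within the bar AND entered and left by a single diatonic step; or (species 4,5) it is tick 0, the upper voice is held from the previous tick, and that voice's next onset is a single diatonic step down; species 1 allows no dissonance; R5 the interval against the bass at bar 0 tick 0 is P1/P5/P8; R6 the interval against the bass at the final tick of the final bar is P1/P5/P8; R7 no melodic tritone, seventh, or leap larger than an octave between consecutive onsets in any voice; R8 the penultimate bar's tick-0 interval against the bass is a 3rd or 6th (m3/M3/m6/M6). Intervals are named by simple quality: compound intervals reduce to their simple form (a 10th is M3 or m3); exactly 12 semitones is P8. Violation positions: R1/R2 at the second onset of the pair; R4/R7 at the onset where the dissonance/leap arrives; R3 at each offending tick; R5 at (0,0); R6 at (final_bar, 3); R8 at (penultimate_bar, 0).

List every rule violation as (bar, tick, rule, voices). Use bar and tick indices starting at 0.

(2, 0, R1, (1, 2))
(3, 0, R4, (0, 2))
(5, 0, R1, (1, 2))
(6, 0, R1, (1, 2))
(6, 0, R2, (0, 1))
(6, 0, R2, (0, 2))

bar 0: v0=D3 v1=D4 v2=A4 downbeat P5
bar 1: v0=F3 v1=A3 v2=A4 downbeat M3
bar 2: v0=E3 v1=B3 v2=B4 downbeat P5
bar 3: v0=F3 v1=D4 v2=G4 downbeat M2
bar 4: v0=E3 v1=C4 v2=G4 downbeat m3
bar 5: v0=C3 v1=A3 v2=E4 downbeat M3
bar 6: v0=D3 v1=D4 v2=A4 downbeat P5
  -> R1 @ bar 2 tick 0 v(1, 2): A3/A4 P8 -> B3/B4 P8 similar
  -> R4 @ bar 3 tick 0 v(0, 2): F3/G4 M2 untreated
  -> R1 @ bar 5 tick 0 v(1, 2): C4/G4 P5 -> A3/E4 P5 similar
  -> R1 @ bar 6 tick 0 v(1, 2): A3/E4 P5 -> D4/A4 P5 similar
  -> R2 @ bar 6 tick 0 v(0, 1): C3/A3 M6 -> D3/D4 P8 similar
  -> R2 @ bar 6 tick 0 v(0, 2): C3/E4 M3 -> D3/A4 P5 similar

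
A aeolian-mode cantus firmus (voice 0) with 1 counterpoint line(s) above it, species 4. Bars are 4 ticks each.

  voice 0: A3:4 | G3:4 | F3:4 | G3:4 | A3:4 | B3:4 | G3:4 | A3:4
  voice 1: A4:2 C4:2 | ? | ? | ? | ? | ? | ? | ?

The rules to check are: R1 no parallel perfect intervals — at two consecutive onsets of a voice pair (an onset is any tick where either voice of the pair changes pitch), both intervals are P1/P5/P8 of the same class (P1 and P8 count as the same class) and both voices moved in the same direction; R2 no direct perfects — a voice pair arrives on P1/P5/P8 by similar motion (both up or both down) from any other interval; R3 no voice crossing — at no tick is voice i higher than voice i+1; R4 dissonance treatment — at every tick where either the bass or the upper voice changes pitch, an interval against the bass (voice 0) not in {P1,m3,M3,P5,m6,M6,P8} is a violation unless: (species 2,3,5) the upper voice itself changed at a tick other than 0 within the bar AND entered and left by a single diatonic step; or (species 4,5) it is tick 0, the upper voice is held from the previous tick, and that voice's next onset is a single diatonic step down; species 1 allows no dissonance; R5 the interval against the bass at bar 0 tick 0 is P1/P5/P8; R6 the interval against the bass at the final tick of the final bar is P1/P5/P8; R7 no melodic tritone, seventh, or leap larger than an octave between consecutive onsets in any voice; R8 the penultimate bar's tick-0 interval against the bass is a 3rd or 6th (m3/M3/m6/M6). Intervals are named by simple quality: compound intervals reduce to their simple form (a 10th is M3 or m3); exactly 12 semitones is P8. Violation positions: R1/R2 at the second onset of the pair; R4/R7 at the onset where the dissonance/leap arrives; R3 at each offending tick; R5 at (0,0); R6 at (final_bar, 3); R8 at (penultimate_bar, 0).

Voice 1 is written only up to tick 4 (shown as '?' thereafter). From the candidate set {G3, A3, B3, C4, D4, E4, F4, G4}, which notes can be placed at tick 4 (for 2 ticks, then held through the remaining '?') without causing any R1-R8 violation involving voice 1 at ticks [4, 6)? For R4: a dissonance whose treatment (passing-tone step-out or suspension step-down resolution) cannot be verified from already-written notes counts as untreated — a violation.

{B3, D4, E4, G4}

G3: violates R2
A3: violates R4
B3: legal
C4: violates R4
D4: legal
E4: legal
F4: violates R4
G4: legal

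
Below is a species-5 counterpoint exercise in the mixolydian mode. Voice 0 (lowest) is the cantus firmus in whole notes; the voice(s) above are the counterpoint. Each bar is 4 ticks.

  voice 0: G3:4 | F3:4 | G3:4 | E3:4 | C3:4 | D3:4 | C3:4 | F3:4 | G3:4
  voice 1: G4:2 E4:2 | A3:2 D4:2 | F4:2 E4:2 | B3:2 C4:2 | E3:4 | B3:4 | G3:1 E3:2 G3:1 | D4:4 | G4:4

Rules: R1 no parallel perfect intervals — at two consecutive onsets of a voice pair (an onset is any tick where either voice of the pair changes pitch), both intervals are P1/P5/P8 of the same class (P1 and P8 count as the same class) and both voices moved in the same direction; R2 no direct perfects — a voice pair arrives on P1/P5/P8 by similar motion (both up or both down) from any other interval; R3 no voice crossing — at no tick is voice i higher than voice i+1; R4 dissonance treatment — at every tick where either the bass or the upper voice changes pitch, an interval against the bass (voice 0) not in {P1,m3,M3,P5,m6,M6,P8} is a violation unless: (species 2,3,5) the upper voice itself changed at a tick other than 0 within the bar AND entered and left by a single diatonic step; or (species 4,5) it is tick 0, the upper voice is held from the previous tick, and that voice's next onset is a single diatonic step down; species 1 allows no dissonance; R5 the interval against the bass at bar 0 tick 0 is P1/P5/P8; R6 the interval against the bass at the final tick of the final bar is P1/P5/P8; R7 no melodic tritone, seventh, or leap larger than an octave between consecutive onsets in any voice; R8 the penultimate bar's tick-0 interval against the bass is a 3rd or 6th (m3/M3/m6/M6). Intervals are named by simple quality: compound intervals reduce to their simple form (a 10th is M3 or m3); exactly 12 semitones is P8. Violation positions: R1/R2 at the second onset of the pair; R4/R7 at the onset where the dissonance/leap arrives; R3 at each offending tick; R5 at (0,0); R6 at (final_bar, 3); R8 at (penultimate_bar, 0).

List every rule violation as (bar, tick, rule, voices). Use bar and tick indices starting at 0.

bar 0: v0=G3 v1=G4 downbeat P8
bar 1: v0=F3 v1=A3 downbeat M3
bar 2: v0=G3 v1=F4 downbeat m7
bar 3: v0=E3 v1=B3 downbeat P5
bar 4: v0=C3 v1=E3 downbeat M3
bar 5: v0=D3 v1=B3 downbeat M6
bar 6: v0=C3 v1=G3 downbeat P5
bar 7: v0=F3 v1=D4 downbeat M6
bar 8: v0=G3 v1=G4 downbeat P8
  -> R4 @ bar 2 tick 0 v(0, 1): G3/F4 m7 untreated
  -> R2 @ bar 3 tick 0 v(0, 1): G3/E4 M6 -> E3/B3 P5 similar
  -> R2 @ bar 6 tick 0 v(0, 1): D3/B3 M6 -> C3/G3 P5 similar
  -> R2 @ bar 8 tick 0 v(0, 1): F3/D4 M6 -> G3/G4 P8 similar

(2, 0, R4, (0, 1))
(3, 0, R2, (0, 1))
(6, 0, R2, (0, 1))
(8, 0, R2, (0, 1))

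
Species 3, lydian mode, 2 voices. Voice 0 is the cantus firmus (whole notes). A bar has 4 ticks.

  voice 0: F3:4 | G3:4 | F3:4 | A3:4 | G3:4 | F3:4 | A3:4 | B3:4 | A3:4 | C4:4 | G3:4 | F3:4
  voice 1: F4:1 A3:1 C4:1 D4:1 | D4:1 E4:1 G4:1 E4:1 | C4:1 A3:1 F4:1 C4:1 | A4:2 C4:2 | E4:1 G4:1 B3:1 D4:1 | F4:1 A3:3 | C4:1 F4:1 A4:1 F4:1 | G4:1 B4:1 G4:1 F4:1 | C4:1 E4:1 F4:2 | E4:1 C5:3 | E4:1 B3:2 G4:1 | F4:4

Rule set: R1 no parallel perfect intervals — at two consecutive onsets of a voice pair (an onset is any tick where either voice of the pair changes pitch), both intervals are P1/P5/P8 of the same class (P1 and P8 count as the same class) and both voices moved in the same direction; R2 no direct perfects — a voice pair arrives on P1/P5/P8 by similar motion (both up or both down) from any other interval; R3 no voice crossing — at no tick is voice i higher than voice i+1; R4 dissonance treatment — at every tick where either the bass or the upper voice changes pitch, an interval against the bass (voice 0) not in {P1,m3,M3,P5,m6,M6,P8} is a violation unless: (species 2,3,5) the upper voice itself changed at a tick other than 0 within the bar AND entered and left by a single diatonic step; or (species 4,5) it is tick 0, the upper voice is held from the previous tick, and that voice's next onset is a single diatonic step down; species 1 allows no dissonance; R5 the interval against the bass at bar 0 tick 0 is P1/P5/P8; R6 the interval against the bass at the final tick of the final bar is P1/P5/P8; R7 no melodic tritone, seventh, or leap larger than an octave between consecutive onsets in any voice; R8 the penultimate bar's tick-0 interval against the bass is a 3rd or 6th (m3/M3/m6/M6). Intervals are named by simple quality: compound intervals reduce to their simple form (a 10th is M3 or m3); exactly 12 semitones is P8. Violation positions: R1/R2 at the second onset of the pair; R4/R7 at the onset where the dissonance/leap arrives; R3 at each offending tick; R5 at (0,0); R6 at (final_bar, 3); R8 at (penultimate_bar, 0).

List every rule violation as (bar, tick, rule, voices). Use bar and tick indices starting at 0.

bar 0: v0=F3 v1=F4 downbeat P8
bar 1: v0=G3 v1=D4 downbeat P5
bar 2: v0=F3 v1=C4 downbeat P5
bar 3: v0=A3 v1=A4 downbeat P8
bar 4: v0=G3 v1=E4 downbeat M6
bar 5: v0=F3 v1=F4 downbeat P8
bar 6: v0=A3 v1=C4 downbeat m3
bar 7: v0=B3 v1=G4 downbeat m6
bar 8: v0=A3 v1=C4 downbeat m3
bar 9: v0=C4 v1=E4 downbeat M3
bar 10: v0=G3 v1=E4 downbeat M6
bar 11: v0=F3 v1=F4 downbeat P8
  -> R2 @ bar 2 tick 0 v(0, 1): G3/E4 M6 -> F3/C4 P5 similar
  -> R2 @ bar 3 tick 0 v(0, 1): F3/C4 P5 -> A3/A4 P8 similar
  -> R4 @ bar 7 tick 3 v(0, 1): B3/F4 TT untreated
  -> R1 @ bar 11 tick 0 v(0, 1): G3/G4 P8 -> F3/F4 P8 similar

(2, 0, R2, (0, 1))
(3, 0, R2, (0, 1))
(7, 3, R4, (0, 1))
(11, 0, R1, (0, 1))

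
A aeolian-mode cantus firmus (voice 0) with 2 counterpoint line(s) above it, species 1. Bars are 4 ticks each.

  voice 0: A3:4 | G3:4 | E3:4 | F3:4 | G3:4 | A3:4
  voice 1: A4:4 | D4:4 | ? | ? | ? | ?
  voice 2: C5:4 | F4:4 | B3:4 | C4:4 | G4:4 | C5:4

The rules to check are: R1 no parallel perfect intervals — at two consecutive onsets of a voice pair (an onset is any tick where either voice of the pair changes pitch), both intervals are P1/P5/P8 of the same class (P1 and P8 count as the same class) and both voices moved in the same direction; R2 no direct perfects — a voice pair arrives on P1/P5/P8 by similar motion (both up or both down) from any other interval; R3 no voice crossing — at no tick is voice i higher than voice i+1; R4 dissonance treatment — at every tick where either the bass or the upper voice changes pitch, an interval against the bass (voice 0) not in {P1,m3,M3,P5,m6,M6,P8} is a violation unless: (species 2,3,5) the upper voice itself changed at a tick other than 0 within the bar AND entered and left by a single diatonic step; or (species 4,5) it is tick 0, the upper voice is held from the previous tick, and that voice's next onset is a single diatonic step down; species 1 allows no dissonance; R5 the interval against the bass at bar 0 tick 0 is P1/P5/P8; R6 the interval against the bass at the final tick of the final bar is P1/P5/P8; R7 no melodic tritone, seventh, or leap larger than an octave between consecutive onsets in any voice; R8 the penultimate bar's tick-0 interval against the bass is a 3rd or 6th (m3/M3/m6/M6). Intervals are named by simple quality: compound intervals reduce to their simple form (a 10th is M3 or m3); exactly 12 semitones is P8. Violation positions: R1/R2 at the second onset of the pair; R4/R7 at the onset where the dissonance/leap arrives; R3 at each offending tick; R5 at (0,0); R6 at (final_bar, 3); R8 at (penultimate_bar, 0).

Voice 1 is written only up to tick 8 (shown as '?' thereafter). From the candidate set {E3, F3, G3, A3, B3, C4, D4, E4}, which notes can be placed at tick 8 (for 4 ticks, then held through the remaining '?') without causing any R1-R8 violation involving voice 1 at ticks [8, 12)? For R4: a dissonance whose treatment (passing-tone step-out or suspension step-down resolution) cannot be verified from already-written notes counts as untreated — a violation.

E3: violates R2,R7
F3: violates R4
G3: legal
A3: violates R4
B3: violates R1,R2
C4: violates R3
D4: violates R3,R4
E4: violates R3

{G3}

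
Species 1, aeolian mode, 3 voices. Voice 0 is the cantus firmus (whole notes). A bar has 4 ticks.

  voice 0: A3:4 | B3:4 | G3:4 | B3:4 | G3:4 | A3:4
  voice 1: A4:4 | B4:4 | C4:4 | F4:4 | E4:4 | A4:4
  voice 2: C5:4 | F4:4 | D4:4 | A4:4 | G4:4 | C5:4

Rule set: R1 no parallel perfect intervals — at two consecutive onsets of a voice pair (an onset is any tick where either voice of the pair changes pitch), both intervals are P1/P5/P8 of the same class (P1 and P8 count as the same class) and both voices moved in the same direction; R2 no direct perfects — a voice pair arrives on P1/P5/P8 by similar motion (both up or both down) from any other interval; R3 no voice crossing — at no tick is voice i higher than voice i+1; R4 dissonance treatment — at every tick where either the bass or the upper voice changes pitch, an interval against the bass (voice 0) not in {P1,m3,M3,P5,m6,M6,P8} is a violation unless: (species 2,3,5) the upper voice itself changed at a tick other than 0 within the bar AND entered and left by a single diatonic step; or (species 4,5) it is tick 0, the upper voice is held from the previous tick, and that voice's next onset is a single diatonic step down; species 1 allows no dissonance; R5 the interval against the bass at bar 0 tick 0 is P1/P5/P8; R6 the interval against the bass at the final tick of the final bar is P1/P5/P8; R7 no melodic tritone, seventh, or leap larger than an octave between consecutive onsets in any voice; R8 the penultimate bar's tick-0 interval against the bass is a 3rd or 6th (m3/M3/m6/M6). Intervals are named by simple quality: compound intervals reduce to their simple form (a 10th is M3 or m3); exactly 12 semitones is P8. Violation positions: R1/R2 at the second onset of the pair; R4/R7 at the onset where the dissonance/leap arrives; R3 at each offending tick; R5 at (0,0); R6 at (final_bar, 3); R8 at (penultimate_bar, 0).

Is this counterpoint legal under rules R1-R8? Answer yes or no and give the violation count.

No (16 violations)

bar 0: v0=A3 v1=A4 v2=C5 (m3)
bar 1: v0=B3 v1=B4 v2=F4 (TT)
bar 2: v0=G3 v1=C4 v2=D4 (P5)
bar 3: v0=B3 v1=F4 v2=A4 (m7)
bar 4: v0=G3 v1=E4 v2=G4 (P8)
bar 5: v0=A3 v1=A4 v2=C5 (m3)
  R5 @ bar0.0: opens on m3
  R1 @ bar1.0: A3/A4 P8 -> B3/B4 P8 similar
  R3 @ bar1.0: B4 above F4
  R4 @ bar1.0: B3/F4 TT untreated
  R3 @ bar1.1: B4 above F4
  R3 @ bar1.2: B4 above F4
  R3 @ bar1.3: B4 above F4
  R2 @ bar2.0: B3/F4 TT -> G3/D4 P5 similar
  R4 @ bar2.0: G3/C4 P4 untreated
  R7 @ bar2.0: B4->C4 leap 11st
  R4 @ bar3.0: B3/F4 TT untreated
  R4 @ bar3.0: B3/A4 m7 untreated
  R2 @ bar4.0: B3/A4 m7 -> G3/G4 P8 similar
  R8 @ bar4.0: penult P8 not 3rd/6th
  R2 @ bar5.0: G3/E4 M6 -> A3/A4 P8 similar
  R6 @ bar5.3: closes on m3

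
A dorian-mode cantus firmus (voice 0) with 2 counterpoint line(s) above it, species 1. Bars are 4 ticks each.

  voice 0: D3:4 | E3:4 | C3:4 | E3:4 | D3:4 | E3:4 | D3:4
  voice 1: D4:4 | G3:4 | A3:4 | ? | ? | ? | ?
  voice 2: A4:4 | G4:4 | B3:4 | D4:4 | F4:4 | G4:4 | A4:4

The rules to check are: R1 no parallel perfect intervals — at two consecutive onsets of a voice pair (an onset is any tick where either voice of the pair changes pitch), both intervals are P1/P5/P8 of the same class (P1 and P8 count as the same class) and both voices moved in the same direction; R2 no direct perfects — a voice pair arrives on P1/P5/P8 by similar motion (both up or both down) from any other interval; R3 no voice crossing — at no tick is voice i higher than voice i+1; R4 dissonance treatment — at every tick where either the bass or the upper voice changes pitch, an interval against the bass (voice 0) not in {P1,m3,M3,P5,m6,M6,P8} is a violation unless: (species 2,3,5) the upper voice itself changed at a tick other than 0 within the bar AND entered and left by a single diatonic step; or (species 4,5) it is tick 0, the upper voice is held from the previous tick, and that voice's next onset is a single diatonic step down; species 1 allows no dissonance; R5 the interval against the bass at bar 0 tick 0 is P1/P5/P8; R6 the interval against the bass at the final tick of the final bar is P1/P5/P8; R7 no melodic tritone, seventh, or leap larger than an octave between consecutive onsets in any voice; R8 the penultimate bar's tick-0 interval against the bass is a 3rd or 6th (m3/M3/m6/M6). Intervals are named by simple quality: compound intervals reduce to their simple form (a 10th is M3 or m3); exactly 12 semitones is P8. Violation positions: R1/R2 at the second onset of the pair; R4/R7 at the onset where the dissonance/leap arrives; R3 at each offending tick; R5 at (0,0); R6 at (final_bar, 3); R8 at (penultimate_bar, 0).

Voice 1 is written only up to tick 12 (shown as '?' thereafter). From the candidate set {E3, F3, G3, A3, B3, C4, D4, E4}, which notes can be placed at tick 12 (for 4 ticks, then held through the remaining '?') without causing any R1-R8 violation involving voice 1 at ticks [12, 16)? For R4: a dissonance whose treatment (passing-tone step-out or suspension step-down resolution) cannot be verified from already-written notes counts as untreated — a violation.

E3: legal
F3: violates R4
G3: legal
A3: violates R4
B3: violates R2
C4: legal
D4: violates R2,R4
E4: violates R2,R3

{C4, E3, G3}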